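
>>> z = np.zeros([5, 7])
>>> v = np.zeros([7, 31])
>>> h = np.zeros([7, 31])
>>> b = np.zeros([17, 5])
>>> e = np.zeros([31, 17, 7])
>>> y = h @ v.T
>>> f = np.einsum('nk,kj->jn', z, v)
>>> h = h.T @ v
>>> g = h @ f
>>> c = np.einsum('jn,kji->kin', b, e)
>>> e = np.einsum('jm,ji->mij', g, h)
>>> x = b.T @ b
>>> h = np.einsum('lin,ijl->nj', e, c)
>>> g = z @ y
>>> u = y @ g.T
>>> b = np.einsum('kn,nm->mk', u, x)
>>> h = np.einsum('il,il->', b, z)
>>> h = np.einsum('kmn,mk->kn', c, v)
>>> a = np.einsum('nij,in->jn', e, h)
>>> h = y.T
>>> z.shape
(5, 7)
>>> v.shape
(7, 31)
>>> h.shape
(7, 7)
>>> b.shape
(5, 7)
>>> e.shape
(5, 31, 31)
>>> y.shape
(7, 7)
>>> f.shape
(31, 5)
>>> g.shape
(5, 7)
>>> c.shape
(31, 7, 5)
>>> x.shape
(5, 5)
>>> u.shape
(7, 5)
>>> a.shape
(31, 5)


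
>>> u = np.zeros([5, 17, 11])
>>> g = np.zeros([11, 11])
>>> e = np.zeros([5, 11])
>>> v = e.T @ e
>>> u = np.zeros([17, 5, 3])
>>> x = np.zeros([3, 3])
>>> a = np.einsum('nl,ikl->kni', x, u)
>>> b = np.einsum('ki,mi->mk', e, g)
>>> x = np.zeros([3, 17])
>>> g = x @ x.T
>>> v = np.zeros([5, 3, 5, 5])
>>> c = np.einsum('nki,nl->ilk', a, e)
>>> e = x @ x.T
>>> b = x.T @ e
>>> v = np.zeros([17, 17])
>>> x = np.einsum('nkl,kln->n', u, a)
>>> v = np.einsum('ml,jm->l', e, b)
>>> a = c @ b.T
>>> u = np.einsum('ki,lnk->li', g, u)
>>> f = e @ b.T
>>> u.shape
(17, 3)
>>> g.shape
(3, 3)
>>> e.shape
(3, 3)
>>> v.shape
(3,)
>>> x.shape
(17,)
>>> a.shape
(17, 11, 17)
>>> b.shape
(17, 3)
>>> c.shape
(17, 11, 3)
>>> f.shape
(3, 17)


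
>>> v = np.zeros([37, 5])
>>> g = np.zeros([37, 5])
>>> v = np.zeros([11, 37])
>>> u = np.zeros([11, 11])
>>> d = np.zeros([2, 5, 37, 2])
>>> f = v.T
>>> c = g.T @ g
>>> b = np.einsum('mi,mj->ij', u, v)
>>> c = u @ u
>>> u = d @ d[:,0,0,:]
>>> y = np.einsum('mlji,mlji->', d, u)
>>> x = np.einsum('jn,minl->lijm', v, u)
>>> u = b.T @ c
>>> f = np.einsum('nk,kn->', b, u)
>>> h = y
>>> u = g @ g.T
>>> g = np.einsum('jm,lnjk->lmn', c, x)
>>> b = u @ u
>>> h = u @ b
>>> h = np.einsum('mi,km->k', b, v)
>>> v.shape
(11, 37)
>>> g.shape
(2, 11, 5)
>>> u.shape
(37, 37)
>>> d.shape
(2, 5, 37, 2)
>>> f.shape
()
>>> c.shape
(11, 11)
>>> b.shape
(37, 37)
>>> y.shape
()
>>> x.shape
(2, 5, 11, 2)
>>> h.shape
(11,)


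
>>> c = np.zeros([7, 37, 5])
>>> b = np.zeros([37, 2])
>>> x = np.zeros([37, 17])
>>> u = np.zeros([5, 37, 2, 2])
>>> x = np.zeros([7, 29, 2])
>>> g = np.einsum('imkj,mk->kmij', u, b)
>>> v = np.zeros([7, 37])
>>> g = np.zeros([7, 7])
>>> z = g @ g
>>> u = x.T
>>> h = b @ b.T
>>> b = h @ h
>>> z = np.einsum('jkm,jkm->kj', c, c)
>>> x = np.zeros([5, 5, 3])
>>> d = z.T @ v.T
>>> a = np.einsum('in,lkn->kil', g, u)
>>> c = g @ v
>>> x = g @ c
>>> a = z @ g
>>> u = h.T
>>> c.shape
(7, 37)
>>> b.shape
(37, 37)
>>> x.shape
(7, 37)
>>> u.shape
(37, 37)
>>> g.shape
(7, 7)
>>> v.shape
(7, 37)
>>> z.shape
(37, 7)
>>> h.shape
(37, 37)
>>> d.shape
(7, 7)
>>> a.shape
(37, 7)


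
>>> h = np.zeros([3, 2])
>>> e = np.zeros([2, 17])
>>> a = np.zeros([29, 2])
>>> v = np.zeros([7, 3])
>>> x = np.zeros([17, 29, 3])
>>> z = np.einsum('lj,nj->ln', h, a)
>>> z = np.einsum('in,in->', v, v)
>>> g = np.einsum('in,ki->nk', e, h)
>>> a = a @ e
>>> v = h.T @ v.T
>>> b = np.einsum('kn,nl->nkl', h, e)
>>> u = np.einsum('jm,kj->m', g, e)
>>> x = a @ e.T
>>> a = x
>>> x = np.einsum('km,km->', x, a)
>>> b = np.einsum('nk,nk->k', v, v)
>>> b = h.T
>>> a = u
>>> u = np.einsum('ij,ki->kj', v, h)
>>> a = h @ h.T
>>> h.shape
(3, 2)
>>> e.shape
(2, 17)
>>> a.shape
(3, 3)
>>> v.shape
(2, 7)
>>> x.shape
()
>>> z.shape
()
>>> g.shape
(17, 3)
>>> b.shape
(2, 3)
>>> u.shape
(3, 7)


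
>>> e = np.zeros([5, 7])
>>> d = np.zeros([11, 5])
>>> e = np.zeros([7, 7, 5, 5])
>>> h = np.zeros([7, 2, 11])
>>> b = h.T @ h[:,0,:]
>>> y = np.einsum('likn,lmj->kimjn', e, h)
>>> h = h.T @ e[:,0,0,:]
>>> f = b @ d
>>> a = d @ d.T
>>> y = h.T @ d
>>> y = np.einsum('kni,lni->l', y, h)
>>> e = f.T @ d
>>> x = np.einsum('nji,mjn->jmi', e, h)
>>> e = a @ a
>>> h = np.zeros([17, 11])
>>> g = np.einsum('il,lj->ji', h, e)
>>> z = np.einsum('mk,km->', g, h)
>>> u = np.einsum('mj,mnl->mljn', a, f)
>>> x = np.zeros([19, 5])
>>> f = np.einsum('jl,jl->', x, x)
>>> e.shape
(11, 11)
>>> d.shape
(11, 5)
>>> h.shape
(17, 11)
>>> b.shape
(11, 2, 11)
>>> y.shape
(11,)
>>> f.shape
()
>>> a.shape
(11, 11)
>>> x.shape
(19, 5)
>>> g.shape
(11, 17)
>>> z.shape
()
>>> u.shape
(11, 5, 11, 2)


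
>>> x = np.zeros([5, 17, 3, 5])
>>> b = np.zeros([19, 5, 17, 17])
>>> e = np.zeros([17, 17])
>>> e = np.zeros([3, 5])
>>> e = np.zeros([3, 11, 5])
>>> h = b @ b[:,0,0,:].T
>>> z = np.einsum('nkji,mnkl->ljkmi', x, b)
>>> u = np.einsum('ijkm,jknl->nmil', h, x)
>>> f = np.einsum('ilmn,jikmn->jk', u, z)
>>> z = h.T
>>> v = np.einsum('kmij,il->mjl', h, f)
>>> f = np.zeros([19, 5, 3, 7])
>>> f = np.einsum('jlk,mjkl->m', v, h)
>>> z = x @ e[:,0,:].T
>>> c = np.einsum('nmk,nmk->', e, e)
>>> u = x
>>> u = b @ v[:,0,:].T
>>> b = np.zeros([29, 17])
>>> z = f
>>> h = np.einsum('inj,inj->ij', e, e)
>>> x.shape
(5, 17, 3, 5)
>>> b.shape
(29, 17)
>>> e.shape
(3, 11, 5)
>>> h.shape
(3, 5)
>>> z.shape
(19,)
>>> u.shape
(19, 5, 17, 5)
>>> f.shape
(19,)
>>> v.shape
(5, 19, 17)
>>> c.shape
()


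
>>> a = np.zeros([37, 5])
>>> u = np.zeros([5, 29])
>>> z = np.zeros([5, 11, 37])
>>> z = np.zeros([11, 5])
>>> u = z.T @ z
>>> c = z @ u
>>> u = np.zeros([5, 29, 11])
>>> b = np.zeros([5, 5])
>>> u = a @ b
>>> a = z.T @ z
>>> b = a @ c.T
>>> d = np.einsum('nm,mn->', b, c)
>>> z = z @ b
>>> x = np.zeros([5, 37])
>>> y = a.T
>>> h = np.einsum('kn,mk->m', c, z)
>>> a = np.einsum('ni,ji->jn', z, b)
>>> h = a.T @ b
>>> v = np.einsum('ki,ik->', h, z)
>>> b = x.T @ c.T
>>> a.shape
(5, 11)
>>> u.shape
(37, 5)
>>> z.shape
(11, 11)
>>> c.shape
(11, 5)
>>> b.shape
(37, 11)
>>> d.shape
()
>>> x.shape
(5, 37)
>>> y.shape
(5, 5)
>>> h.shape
(11, 11)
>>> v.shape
()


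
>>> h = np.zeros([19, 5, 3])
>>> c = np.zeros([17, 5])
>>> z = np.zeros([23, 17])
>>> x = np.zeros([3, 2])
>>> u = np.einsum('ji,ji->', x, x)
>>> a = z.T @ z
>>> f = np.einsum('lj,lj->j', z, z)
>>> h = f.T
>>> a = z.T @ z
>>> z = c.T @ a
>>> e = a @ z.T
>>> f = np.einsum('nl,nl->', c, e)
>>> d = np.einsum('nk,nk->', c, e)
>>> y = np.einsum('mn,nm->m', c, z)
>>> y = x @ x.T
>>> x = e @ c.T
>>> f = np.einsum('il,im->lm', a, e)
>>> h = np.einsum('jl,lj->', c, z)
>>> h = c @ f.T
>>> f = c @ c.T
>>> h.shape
(17, 17)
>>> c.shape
(17, 5)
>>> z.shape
(5, 17)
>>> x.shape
(17, 17)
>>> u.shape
()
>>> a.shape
(17, 17)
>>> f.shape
(17, 17)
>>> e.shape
(17, 5)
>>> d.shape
()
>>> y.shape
(3, 3)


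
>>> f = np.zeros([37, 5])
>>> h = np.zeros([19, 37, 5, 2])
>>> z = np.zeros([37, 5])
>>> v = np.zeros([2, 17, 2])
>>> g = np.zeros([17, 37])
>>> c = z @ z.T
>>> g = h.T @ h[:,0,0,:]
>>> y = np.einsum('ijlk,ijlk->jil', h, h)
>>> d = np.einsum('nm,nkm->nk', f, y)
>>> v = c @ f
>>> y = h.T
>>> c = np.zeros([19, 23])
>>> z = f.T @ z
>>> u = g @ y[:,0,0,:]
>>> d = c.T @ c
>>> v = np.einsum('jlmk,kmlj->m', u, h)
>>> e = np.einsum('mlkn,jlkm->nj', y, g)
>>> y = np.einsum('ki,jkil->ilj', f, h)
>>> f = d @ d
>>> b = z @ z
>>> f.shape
(23, 23)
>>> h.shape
(19, 37, 5, 2)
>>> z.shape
(5, 5)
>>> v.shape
(37,)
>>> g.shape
(2, 5, 37, 2)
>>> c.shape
(19, 23)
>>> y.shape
(5, 2, 19)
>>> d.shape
(23, 23)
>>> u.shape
(2, 5, 37, 19)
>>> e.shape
(19, 2)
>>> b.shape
(5, 5)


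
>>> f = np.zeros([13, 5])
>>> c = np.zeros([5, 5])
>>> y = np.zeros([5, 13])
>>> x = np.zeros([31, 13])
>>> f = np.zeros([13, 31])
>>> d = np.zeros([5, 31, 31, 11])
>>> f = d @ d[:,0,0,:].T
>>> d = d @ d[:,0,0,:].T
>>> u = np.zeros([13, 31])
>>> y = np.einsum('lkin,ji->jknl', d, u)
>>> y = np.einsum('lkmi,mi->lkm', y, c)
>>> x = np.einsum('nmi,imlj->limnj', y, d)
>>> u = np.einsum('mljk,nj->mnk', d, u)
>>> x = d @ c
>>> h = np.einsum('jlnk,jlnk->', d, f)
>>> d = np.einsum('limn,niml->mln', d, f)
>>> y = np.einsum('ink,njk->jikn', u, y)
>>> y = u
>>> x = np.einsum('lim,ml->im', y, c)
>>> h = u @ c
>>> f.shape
(5, 31, 31, 5)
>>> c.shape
(5, 5)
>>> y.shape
(5, 13, 5)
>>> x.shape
(13, 5)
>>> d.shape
(31, 5, 5)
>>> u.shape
(5, 13, 5)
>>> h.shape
(5, 13, 5)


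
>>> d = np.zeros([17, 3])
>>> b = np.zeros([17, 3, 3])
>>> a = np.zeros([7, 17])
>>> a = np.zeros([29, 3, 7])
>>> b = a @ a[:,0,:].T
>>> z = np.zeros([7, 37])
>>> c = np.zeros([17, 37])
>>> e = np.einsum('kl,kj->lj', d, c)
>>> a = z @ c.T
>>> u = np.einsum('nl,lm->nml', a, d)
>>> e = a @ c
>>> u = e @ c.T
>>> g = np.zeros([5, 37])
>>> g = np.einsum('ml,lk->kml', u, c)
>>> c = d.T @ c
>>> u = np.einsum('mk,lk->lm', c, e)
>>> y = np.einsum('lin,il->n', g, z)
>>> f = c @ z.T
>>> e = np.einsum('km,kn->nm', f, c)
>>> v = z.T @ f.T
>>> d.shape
(17, 3)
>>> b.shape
(29, 3, 29)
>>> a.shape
(7, 17)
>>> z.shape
(7, 37)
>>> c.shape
(3, 37)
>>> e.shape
(37, 7)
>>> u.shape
(7, 3)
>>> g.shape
(37, 7, 17)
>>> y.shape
(17,)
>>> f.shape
(3, 7)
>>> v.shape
(37, 3)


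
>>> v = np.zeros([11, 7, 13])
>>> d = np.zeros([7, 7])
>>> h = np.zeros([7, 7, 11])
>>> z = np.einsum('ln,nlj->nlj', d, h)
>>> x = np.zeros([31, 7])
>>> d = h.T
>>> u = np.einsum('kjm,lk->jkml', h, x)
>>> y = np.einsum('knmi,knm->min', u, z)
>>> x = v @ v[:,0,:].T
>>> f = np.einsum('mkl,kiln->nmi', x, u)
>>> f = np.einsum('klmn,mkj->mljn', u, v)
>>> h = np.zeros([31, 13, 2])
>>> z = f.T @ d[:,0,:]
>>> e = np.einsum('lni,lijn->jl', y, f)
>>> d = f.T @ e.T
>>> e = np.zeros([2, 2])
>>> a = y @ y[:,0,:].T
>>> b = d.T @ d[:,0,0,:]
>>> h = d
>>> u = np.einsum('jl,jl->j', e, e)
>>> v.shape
(11, 7, 13)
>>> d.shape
(31, 13, 7, 13)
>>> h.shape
(31, 13, 7, 13)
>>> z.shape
(31, 13, 7, 7)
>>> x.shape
(11, 7, 11)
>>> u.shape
(2,)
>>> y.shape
(11, 31, 7)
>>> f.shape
(11, 7, 13, 31)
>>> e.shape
(2, 2)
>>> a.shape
(11, 31, 11)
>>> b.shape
(13, 7, 13, 13)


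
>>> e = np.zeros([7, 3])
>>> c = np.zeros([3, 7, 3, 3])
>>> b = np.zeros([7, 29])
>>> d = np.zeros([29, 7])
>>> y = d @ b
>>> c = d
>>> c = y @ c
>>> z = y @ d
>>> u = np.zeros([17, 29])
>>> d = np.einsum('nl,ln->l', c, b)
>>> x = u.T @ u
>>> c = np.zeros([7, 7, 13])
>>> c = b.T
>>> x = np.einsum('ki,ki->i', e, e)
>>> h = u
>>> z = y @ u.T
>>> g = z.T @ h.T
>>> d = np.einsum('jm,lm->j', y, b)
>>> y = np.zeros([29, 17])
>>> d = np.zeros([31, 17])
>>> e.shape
(7, 3)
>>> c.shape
(29, 7)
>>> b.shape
(7, 29)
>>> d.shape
(31, 17)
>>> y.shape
(29, 17)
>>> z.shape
(29, 17)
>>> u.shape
(17, 29)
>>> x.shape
(3,)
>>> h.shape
(17, 29)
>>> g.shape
(17, 17)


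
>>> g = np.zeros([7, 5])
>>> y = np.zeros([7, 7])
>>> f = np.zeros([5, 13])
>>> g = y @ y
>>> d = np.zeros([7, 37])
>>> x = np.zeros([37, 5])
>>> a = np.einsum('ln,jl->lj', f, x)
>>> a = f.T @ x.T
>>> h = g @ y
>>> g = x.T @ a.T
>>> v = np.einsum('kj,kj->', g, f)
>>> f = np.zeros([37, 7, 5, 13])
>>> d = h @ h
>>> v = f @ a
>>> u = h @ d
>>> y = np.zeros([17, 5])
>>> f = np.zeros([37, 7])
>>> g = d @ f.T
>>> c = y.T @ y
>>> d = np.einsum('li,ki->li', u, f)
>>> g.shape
(7, 37)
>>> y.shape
(17, 5)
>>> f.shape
(37, 7)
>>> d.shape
(7, 7)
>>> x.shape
(37, 5)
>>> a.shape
(13, 37)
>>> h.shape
(7, 7)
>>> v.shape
(37, 7, 5, 37)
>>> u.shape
(7, 7)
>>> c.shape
(5, 5)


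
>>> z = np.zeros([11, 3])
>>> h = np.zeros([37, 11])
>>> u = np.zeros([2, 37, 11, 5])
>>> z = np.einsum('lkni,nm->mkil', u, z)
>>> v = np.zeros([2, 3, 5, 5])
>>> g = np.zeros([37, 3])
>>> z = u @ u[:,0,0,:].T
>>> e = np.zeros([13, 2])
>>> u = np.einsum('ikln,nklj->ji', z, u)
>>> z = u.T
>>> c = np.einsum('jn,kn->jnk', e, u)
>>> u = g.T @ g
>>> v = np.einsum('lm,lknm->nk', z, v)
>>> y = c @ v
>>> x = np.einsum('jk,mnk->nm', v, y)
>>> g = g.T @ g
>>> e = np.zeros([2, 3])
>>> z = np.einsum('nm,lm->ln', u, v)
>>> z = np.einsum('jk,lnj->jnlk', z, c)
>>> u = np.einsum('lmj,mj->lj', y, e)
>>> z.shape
(5, 2, 13, 3)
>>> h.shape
(37, 11)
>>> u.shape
(13, 3)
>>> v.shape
(5, 3)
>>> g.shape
(3, 3)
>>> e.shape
(2, 3)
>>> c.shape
(13, 2, 5)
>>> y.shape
(13, 2, 3)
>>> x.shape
(2, 13)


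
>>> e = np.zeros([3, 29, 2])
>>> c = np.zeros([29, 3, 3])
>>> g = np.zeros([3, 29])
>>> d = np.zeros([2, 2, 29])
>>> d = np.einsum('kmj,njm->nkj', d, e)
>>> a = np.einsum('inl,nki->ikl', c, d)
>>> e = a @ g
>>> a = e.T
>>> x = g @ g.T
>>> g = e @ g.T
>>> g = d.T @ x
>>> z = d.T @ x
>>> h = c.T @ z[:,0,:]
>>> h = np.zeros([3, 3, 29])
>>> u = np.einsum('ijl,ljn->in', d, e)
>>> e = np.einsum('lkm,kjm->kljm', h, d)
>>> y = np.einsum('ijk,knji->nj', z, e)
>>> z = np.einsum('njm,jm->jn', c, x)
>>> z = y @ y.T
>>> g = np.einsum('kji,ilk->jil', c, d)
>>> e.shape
(3, 3, 2, 29)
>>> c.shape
(29, 3, 3)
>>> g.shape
(3, 3, 2)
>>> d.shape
(3, 2, 29)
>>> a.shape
(29, 2, 29)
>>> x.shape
(3, 3)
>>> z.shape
(3, 3)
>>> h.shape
(3, 3, 29)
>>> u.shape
(3, 29)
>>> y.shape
(3, 2)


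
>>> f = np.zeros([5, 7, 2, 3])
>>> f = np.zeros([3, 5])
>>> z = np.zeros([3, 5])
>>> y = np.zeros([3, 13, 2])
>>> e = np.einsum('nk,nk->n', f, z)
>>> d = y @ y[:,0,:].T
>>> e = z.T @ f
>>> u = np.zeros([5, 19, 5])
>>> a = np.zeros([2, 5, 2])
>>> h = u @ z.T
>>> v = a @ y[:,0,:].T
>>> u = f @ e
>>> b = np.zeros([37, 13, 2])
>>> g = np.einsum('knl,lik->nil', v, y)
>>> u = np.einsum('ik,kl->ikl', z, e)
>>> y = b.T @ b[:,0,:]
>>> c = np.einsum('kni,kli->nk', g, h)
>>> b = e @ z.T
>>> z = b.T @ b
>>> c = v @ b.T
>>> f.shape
(3, 5)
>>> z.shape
(3, 3)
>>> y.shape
(2, 13, 2)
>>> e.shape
(5, 5)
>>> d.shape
(3, 13, 3)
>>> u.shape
(3, 5, 5)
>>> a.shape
(2, 5, 2)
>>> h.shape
(5, 19, 3)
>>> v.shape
(2, 5, 3)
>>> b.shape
(5, 3)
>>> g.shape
(5, 13, 3)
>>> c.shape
(2, 5, 5)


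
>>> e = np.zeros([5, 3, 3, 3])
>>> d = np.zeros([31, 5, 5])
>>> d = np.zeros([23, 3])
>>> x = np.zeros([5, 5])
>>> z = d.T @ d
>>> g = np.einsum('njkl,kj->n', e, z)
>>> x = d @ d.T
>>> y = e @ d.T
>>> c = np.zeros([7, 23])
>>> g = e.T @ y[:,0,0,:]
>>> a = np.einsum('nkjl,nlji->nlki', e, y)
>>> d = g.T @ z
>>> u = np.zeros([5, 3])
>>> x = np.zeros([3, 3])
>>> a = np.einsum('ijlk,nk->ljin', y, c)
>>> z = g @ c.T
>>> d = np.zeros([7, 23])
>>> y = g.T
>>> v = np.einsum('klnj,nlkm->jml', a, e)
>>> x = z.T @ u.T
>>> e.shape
(5, 3, 3, 3)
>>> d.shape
(7, 23)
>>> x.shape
(7, 3, 3, 5)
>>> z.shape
(3, 3, 3, 7)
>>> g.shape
(3, 3, 3, 23)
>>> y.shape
(23, 3, 3, 3)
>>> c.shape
(7, 23)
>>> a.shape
(3, 3, 5, 7)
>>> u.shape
(5, 3)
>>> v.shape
(7, 3, 3)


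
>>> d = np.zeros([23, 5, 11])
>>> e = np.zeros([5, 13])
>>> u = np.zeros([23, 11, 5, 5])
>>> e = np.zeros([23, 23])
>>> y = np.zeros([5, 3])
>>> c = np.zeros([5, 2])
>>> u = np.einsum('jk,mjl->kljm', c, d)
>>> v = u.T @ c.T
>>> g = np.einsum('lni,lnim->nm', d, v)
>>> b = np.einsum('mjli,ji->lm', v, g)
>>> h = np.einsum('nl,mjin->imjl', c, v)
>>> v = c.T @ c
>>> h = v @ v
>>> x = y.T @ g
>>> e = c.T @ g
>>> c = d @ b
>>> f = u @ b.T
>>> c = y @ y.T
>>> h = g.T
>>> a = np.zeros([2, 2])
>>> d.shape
(23, 5, 11)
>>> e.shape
(2, 5)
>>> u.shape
(2, 11, 5, 23)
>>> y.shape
(5, 3)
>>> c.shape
(5, 5)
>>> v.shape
(2, 2)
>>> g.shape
(5, 5)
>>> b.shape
(11, 23)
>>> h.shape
(5, 5)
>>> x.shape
(3, 5)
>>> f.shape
(2, 11, 5, 11)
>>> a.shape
(2, 2)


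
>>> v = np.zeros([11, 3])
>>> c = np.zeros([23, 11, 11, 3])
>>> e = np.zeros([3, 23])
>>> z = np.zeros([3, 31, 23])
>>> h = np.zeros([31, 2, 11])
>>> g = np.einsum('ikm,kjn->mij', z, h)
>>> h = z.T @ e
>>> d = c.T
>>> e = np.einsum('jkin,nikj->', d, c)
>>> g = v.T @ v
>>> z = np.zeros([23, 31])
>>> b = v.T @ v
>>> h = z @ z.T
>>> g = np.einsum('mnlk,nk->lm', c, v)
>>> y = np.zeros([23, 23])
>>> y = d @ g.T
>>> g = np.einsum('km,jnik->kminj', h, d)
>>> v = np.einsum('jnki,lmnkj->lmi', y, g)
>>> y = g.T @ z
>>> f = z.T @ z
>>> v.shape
(23, 23, 11)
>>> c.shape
(23, 11, 11, 3)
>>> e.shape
()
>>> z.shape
(23, 31)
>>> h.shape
(23, 23)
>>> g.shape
(23, 23, 11, 11, 3)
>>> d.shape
(3, 11, 11, 23)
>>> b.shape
(3, 3)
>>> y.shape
(3, 11, 11, 23, 31)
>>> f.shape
(31, 31)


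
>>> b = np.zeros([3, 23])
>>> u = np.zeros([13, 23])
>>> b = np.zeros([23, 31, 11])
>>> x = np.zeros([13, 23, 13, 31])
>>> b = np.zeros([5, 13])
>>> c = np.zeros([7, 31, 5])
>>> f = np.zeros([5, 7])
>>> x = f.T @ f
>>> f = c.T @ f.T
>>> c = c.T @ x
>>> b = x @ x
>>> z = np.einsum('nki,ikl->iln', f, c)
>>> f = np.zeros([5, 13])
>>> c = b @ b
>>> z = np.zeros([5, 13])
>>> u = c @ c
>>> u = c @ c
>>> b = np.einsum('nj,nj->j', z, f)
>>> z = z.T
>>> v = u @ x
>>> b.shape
(13,)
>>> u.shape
(7, 7)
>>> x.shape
(7, 7)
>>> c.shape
(7, 7)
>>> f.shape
(5, 13)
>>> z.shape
(13, 5)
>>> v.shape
(7, 7)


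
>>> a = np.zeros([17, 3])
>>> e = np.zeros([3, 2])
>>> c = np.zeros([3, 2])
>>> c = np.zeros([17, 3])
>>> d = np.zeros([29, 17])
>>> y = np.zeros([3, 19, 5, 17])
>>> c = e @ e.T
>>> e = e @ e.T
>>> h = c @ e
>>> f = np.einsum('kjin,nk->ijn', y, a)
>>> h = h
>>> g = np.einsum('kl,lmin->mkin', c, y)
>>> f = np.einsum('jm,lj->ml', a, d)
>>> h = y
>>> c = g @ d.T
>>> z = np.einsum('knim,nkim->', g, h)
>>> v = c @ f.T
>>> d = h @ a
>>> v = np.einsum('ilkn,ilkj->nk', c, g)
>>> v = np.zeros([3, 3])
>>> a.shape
(17, 3)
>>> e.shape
(3, 3)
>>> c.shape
(19, 3, 5, 29)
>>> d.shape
(3, 19, 5, 3)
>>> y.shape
(3, 19, 5, 17)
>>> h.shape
(3, 19, 5, 17)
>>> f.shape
(3, 29)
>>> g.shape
(19, 3, 5, 17)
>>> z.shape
()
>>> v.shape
(3, 3)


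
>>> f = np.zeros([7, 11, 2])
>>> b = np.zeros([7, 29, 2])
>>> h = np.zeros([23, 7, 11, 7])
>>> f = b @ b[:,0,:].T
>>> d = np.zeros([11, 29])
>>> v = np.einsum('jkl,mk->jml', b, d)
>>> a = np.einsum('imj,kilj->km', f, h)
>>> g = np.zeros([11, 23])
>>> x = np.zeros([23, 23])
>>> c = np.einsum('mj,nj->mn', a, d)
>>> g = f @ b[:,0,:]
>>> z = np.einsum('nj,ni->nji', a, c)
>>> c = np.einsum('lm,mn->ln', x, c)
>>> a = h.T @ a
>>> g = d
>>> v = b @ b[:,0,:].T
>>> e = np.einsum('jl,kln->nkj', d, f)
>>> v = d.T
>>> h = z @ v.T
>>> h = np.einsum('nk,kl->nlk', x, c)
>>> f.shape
(7, 29, 7)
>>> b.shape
(7, 29, 2)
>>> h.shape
(23, 11, 23)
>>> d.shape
(11, 29)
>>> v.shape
(29, 11)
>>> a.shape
(7, 11, 7, 29)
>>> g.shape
(11, 29)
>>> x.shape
(23, 23)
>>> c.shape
(23, 11)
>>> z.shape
(23, 29, 11)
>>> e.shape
(7, 7, 11)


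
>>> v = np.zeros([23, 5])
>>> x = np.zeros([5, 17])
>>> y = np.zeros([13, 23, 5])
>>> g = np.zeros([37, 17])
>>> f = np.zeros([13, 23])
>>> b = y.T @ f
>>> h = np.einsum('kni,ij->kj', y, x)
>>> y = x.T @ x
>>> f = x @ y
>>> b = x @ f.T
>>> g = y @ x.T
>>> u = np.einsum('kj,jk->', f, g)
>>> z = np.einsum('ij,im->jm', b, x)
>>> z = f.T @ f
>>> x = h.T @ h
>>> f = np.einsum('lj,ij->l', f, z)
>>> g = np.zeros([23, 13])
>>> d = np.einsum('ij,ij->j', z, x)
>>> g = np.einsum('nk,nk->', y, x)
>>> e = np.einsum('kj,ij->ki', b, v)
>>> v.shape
(23, 5)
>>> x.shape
(17, 17)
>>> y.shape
(17, 17)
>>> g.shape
()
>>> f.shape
(5,)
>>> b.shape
(5, 5)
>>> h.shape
(13, 17)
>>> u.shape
()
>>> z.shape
(17, 17)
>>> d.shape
(17,)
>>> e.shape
(5, 23)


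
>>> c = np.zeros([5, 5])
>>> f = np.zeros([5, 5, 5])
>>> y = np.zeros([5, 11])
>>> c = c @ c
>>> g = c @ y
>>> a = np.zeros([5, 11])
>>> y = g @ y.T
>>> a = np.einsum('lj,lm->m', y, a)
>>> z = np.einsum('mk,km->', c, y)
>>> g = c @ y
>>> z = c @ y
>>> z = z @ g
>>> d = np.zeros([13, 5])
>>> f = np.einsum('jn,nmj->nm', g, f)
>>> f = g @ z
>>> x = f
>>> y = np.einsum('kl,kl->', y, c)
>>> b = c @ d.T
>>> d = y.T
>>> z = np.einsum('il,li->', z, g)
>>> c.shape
(5, 5)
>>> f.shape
(5, 5)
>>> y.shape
()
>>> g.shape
(5, 5)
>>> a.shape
(11,)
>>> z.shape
()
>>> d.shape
()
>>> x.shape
(5, 5)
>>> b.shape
(5, 13)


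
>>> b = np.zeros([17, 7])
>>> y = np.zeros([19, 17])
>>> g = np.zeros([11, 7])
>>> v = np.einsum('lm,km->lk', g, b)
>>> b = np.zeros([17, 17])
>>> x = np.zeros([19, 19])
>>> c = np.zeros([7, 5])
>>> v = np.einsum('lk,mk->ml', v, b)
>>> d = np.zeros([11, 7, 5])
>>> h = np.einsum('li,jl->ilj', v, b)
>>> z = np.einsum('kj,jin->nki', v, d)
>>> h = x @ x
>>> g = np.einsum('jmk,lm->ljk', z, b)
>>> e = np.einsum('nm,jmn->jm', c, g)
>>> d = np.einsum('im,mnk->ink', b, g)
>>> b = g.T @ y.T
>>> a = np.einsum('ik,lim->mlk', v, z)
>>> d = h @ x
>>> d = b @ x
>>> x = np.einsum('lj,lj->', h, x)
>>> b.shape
(7, 5, 19)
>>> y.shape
(19, 17)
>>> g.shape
(17, 5, 7)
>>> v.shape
(17, 11)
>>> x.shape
()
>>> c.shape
(7, 5)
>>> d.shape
(7, 5, 19)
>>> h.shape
(19, 19)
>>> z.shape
(5, 17, 7)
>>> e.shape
(17, 5)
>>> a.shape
(7, 5, 11)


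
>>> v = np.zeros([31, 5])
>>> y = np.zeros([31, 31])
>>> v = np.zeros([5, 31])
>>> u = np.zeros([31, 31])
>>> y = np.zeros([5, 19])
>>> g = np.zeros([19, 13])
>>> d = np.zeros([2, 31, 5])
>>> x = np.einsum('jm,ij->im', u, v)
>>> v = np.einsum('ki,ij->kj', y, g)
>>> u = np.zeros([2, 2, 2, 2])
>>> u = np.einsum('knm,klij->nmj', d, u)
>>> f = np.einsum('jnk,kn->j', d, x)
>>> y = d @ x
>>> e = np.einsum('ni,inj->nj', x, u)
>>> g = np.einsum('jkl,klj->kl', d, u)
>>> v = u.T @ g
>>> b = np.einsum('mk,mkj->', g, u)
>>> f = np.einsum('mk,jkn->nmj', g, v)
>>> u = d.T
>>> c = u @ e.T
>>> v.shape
(2, 5, 5)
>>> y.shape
(2, 31, 31)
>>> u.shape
(5, 31, 2)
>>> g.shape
(31, 5)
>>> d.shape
(2, 31, 5)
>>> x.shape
(5, 31)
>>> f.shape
(5, 31, 2)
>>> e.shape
(5, 2)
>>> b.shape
()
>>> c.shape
(5, 31, 5)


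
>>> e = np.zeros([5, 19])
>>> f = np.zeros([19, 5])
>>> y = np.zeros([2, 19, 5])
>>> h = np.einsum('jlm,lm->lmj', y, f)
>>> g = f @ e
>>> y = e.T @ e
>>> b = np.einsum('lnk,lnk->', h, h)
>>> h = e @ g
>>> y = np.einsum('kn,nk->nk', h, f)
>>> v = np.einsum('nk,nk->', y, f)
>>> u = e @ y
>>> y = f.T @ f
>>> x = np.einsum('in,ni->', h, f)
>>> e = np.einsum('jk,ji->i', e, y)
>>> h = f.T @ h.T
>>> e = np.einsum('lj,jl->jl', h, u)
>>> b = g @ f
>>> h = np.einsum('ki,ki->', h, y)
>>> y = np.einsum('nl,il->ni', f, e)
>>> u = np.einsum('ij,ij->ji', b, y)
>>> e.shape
(5, 5)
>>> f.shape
(19, 5)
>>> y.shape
(19, 5)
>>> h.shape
()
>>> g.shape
(19, 19)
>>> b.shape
(19, 5)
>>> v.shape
()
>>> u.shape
(5, 19)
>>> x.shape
()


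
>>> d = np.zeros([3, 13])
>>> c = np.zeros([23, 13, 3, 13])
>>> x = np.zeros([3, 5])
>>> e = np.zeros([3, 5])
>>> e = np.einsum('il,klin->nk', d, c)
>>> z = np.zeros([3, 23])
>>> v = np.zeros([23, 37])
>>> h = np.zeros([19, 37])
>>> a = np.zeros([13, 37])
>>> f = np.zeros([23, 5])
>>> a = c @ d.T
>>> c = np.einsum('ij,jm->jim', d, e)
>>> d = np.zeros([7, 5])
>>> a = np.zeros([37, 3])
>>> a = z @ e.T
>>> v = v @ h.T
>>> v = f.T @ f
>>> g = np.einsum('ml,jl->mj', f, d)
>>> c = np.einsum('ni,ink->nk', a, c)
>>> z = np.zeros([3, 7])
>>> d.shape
(7, 5)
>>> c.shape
(3, 23)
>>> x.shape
(3, 5)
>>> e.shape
(13, 23)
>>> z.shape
(3, 7)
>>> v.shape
(5, 5)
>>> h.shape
(19, 37)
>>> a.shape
(3, 13)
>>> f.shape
(23, 5)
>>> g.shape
(23, 7)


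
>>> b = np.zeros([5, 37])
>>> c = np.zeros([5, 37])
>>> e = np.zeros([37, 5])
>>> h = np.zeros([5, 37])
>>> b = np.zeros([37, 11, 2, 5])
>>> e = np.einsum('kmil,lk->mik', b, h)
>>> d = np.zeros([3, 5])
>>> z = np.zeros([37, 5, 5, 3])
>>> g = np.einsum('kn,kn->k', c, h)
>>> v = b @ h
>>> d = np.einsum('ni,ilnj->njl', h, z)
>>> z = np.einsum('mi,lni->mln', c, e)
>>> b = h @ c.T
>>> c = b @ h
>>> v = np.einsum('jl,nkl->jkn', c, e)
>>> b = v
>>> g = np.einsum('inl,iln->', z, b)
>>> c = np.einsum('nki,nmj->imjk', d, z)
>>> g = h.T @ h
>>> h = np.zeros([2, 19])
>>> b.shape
(5, 2, 11)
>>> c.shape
(5, 11, 2, 3)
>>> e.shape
(11, 2, 37)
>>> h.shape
(2, 19)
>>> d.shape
(5, 3, 5)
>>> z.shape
(5, 11, 2)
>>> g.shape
(37, 37)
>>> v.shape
(5, 2, 11)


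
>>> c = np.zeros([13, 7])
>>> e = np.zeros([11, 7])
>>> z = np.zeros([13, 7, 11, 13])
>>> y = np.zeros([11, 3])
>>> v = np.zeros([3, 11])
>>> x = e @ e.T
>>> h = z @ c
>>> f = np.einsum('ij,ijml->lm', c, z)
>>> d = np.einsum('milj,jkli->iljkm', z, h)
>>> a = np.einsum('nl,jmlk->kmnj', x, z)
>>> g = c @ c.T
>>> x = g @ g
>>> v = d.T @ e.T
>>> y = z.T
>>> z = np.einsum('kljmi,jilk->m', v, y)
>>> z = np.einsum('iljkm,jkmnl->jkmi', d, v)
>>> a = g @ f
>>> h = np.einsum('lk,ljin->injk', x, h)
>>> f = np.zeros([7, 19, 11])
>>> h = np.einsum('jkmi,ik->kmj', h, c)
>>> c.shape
(13, 7)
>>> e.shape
(11, 7)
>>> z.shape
(13, 7, 13, 7)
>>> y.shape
(13, 11, 7, 13)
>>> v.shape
(13, 7, 13, 11, 11)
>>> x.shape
(13, 13)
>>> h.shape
(7, 7, 11)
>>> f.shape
(7, 19, 11)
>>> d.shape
(7, 11, 13, 7, 13)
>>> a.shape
(13, 11)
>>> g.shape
(13, 13)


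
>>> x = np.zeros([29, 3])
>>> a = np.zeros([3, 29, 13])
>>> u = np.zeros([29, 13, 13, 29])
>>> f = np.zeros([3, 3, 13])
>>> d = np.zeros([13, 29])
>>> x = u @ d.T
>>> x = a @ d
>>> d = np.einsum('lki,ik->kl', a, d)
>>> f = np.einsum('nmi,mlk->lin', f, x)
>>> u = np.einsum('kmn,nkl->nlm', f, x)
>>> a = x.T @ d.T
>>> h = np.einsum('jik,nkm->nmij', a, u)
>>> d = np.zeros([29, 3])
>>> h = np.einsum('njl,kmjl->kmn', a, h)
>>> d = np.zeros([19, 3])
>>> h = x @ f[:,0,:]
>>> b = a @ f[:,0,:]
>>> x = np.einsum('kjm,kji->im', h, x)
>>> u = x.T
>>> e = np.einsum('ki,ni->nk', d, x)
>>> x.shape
(29, 3)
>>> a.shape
(29, 29, 29)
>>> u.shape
(3, 29)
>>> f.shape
(29, 13, 3)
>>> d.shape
(19, 3)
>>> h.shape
(3, 29, 3)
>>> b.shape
(29, 29, 3)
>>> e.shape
(29, 19)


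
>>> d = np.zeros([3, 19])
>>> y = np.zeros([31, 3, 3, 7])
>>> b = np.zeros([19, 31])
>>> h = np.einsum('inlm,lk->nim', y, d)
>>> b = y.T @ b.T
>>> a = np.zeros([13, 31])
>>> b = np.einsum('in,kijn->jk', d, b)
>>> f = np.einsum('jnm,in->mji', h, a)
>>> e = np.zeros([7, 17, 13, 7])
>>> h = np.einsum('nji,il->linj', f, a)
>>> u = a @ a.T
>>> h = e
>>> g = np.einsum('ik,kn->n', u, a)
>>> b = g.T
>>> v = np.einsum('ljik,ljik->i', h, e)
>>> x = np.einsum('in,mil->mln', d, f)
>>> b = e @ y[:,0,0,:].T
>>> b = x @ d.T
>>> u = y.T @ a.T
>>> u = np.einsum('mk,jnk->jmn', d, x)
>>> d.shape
(3, 19)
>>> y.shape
(31, 3, 3, 7)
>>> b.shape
(7, 13, 3)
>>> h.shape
(7, 17, 13, 7)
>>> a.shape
(13, 31)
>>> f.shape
(7, 3, 13)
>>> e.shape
(7, 17, 13, 7)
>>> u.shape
(7, 3, 13)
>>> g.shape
(31,)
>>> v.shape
(13,)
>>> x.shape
(7, 13, 19)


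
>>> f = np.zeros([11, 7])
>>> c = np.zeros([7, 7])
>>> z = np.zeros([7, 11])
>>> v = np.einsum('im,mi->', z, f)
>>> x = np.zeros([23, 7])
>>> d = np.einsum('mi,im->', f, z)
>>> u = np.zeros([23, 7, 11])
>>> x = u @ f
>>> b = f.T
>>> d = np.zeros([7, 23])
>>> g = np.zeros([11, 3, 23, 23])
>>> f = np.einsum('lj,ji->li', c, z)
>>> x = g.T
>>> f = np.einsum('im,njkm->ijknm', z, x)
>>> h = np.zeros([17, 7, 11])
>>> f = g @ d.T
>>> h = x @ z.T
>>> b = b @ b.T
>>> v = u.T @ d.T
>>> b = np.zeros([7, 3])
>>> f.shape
(11, 3, 23, 7)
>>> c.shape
(7, 7)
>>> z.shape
(7, 11)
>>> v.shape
(11, 7, 7)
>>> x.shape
(23, 23, 3, 11)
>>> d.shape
(7, 23)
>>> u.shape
(23, 7, 11)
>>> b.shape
(7, 3)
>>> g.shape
(11, 3, 23, 23)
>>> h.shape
(23, 23, 3, 7)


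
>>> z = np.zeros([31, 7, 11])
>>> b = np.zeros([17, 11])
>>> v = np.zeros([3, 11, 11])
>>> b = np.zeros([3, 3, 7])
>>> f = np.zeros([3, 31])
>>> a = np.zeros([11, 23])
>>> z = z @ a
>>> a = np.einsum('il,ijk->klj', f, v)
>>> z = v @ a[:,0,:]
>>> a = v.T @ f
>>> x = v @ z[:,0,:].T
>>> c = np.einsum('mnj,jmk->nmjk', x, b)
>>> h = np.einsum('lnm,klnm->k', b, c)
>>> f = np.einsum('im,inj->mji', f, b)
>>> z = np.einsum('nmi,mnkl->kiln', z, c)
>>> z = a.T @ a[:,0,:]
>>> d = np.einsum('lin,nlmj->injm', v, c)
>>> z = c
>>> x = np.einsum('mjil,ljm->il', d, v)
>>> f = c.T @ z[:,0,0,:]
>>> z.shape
(11, 3, 3, 7)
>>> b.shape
(3, 3, 7)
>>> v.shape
(3, 11, 11)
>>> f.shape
(7, 3, 3, 7)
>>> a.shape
(11, 11, 31)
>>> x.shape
(7, 3)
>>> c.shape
(11, 3, 3, 7)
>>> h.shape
(11,)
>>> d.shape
(11, 11, 7, 3)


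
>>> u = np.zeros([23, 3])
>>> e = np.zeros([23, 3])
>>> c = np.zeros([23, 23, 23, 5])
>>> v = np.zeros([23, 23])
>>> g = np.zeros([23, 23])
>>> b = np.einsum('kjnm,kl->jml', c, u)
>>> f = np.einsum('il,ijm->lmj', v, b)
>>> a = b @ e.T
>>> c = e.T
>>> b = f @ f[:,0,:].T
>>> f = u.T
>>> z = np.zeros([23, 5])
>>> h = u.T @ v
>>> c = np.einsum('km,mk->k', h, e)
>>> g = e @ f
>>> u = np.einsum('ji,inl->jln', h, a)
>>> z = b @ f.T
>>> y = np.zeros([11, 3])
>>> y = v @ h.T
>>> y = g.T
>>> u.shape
(3, 23, 5)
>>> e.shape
(23, 3)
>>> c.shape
(3,)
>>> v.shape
(23, 23)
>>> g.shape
(23, 23)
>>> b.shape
(23, 3, 23)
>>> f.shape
(3, 23)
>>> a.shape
(23, 5, 23)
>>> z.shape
(23, 3, 3)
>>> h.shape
(3, 23)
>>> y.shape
(23, 23)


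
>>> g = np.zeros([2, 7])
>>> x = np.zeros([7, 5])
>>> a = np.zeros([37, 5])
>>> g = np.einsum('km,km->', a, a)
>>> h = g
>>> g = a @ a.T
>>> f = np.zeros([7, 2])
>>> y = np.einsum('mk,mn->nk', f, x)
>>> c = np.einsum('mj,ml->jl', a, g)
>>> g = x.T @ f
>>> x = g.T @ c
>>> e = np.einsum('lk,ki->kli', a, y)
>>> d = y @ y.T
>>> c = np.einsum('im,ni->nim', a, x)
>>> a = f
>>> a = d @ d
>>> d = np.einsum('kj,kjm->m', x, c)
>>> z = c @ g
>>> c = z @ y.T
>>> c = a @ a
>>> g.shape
(5, 2)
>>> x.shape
(2, 37)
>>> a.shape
(5, 5)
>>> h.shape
()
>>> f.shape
(7, 2)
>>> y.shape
(5, 2)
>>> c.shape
(5, 5)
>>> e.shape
(5, 37, 2)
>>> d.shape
(5,)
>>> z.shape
(2, 37, 2)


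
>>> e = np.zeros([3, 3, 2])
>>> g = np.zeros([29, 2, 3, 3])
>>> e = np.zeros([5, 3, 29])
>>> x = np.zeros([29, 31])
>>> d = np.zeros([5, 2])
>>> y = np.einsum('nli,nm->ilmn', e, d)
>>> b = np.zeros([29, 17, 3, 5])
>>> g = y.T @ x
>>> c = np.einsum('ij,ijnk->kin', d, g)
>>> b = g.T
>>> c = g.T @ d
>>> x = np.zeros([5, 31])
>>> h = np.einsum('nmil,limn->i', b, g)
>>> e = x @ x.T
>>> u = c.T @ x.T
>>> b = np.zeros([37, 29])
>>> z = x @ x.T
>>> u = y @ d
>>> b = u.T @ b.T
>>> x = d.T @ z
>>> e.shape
(5, 5)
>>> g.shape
(5, 2, 3, 31)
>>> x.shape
(2, 5)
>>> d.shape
(5, 2)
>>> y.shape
(29, 3, 2, 5)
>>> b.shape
(2, 2, 3, 37)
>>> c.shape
(31, 3, 2, 2)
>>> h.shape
(2,)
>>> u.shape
(29, 3, 2, 2)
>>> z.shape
(5, 5)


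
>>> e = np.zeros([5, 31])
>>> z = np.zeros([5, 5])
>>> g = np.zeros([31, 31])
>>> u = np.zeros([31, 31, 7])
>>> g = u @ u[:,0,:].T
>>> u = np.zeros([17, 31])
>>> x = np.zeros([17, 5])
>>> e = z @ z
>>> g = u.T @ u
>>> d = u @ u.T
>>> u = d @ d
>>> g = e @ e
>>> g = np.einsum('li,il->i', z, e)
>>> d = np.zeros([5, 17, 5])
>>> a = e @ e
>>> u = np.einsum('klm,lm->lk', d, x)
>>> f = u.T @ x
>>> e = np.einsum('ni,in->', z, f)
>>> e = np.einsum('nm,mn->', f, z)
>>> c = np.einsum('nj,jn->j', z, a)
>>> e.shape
()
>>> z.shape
(5, 5)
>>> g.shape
(5,)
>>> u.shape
(17, 5)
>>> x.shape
(17, 5)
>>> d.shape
(5, 17, 5)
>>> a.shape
(5, 5)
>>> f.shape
(5, 5)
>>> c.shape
(5,)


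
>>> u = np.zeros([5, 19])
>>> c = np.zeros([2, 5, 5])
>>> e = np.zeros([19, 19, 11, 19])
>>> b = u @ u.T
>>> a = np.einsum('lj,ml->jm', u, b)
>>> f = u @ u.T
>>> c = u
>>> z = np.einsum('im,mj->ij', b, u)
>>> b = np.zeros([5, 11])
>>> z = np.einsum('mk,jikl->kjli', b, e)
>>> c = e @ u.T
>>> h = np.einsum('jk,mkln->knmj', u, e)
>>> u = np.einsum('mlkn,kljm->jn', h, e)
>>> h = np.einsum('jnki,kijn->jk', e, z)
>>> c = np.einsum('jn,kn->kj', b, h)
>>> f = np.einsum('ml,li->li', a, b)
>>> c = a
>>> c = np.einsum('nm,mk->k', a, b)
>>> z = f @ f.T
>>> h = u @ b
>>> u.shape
(11, 5)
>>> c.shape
(11,)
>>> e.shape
(19, 19, 11, 19)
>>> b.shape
(5, 11)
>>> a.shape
(19, 5)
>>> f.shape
(5, 11)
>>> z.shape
(5, 5)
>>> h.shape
(11, 11)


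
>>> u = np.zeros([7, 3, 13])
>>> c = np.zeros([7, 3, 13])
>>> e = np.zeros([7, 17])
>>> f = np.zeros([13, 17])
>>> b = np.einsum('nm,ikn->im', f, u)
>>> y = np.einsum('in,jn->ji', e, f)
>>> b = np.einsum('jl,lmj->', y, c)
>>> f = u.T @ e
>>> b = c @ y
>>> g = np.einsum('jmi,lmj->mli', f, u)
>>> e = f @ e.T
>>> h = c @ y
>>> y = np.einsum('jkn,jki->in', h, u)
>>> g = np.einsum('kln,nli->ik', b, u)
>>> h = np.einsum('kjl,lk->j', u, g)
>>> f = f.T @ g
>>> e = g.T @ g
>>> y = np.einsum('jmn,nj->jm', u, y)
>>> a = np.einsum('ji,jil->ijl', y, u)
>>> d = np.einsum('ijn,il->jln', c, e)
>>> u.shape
(7, 3, 13)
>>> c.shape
(7, 3, 13)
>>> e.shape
(7, 7)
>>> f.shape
(17, 3, 7)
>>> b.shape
(7, 3, 7)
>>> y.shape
(7, 3)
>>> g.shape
(13, 7)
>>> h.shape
(3,)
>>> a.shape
(3, 7, 13)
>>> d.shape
(3, 7, 13)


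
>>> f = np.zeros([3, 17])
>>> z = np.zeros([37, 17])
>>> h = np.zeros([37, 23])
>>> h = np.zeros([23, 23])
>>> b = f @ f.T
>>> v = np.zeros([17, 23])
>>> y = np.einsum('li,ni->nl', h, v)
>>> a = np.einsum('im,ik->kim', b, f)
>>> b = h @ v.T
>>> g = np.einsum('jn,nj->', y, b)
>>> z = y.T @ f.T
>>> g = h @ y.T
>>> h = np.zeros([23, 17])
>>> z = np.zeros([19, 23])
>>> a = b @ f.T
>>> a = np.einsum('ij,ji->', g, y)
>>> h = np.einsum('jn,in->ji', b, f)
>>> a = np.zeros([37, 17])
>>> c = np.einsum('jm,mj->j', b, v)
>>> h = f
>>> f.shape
(3, 17)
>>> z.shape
(19, 23)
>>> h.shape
(3, 17)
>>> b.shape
(23, 17)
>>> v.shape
(17, 23)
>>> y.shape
(17, 23)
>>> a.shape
(37, 17)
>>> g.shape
(23, 17)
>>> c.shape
(23,)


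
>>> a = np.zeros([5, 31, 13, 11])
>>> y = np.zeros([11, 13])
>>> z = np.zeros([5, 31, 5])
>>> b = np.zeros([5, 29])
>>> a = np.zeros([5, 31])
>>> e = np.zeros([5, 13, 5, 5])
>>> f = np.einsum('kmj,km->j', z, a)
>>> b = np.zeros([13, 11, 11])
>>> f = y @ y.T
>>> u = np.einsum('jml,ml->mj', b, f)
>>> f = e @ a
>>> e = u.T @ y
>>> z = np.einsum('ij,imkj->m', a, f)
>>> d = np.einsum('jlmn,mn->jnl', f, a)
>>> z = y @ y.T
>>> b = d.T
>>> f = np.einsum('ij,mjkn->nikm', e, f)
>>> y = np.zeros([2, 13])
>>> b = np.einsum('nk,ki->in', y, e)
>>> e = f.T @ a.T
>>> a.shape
(5, 31)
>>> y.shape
(2, 13)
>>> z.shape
(11, 11)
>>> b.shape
(13, 2)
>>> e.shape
(5, 5, 13, 5)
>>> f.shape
(31, 13, 5, 5)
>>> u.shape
(11, 13)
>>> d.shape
(5, 31, 13)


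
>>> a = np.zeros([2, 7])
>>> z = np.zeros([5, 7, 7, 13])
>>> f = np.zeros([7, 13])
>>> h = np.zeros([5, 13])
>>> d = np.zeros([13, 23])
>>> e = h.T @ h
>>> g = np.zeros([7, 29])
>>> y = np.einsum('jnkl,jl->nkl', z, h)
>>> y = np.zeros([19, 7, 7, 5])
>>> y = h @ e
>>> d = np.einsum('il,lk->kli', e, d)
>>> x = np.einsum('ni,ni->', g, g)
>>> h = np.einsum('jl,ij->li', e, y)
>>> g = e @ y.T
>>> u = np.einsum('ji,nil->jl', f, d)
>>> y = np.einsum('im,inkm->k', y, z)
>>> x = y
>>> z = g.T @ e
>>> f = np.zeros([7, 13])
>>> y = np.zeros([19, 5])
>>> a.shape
(2, 7)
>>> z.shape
(5, 13)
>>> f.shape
(7, 13)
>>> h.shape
(13, 5)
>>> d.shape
(23, 13, 13)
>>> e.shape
(13, 13)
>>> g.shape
(13, 5)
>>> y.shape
(19, 5)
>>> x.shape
(7,)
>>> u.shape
(7, 13)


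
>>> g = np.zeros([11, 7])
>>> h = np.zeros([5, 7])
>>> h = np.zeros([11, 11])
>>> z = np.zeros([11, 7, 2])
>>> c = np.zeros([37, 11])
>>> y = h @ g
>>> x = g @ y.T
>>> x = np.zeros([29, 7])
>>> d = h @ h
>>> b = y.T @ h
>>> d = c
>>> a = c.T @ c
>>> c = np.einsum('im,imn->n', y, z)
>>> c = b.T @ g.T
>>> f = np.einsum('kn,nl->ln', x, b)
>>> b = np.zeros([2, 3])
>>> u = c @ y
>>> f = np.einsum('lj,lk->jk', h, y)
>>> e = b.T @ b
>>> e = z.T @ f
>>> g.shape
(11, 7)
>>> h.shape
(11, 11)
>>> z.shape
(11, 7, 2)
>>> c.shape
(11, 11)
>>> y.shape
(11, 7)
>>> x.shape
(29, 7)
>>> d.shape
(37, 11)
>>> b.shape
(2, 3)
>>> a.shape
(11, 11)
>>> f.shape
(11, 7)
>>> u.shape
(11, 7)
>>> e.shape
(2, 7, 7)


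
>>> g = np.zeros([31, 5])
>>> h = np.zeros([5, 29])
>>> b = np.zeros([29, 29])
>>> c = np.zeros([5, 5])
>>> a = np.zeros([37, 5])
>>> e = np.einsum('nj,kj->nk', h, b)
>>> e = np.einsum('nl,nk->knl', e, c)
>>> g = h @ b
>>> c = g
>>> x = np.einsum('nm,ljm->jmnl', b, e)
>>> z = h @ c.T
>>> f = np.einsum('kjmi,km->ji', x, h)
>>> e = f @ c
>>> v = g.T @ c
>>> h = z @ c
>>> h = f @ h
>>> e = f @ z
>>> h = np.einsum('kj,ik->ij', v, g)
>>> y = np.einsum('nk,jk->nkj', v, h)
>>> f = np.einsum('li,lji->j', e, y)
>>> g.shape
(5, 29)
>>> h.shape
(5, 29)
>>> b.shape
(29, 29)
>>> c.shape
(5, 29)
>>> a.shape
(37, 5)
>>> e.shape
(29, 5)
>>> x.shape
(5, 29, 29, 5)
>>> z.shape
(5, 5)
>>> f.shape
(29,)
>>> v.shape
(29, 29)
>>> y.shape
(29, 29, 5)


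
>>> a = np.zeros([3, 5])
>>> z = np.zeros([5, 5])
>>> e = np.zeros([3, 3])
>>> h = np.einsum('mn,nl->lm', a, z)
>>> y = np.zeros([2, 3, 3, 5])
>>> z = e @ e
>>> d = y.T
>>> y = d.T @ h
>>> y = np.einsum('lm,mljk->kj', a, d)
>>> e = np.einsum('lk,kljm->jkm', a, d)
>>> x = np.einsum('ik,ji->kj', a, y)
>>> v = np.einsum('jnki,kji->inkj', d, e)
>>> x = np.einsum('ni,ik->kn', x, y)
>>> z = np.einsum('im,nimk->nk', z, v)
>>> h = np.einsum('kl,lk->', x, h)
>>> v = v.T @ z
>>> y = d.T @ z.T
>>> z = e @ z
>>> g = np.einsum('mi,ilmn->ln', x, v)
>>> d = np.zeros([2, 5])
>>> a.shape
(3, 5)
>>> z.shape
(3, 5, 5)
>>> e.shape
(3, 5, 2)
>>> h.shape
()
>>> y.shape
(2, 3, 3, 2)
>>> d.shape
(2, 5)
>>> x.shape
(3, 5)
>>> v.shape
(5, 3, 3, 5)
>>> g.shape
(3, 5)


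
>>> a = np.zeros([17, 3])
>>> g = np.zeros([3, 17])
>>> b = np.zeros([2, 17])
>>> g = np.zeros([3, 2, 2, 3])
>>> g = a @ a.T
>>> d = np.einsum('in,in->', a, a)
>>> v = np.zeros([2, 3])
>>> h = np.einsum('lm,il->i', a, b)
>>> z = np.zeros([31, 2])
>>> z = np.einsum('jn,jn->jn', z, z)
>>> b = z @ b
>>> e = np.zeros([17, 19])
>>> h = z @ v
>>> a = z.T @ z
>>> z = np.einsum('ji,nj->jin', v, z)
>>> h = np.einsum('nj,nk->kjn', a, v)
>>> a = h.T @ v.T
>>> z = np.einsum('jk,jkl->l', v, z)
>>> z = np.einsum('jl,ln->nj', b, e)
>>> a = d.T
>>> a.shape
()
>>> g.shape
(17, 17)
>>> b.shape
(31, 17)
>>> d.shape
()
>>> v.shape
(2, 3)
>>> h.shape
(3, 2, 2)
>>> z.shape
(19, 31)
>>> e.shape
(17, 19)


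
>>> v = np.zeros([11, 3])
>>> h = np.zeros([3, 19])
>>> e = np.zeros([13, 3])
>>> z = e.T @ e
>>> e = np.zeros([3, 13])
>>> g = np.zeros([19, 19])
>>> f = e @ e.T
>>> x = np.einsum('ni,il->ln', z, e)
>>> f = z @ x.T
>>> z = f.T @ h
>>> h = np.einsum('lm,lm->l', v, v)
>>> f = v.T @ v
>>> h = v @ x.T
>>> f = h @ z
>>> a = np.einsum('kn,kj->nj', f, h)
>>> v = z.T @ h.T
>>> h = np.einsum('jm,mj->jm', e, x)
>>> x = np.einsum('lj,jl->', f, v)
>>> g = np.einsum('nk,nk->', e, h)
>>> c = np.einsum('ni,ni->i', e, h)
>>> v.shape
(19, 11)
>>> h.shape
(3, 13)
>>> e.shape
(3, 13)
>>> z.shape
(13, 19)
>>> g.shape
()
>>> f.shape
(11, 19)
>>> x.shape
()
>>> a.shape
(19, 13)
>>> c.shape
(13,)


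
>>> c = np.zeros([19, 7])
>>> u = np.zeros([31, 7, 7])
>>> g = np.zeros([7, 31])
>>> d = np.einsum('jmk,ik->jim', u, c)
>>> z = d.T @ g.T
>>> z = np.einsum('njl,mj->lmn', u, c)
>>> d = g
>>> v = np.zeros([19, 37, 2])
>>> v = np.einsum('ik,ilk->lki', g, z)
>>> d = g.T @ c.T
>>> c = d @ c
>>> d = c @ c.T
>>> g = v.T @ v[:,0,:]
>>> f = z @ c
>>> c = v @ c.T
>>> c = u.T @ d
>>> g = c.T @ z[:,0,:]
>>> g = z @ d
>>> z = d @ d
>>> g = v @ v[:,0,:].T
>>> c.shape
(7, 7, 31)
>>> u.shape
(31, 7, 7)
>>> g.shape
(19, 31, 19)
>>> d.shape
(31, 31)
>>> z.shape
(31, 31)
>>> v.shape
(19, 31, 7)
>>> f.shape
(7, 19, 7)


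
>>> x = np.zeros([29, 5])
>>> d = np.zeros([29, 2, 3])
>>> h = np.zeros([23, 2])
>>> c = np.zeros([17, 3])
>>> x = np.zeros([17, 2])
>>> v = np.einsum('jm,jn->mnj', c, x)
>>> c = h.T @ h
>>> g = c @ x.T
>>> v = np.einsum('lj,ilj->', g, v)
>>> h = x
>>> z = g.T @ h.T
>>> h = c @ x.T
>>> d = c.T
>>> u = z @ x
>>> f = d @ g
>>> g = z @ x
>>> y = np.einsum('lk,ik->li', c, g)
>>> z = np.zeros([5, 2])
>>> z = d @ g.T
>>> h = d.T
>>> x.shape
(17, 2)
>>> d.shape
(2, 2)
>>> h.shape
(2, 2)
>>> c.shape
(2, 2)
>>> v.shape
()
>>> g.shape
(17, 2)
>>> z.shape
(2, 17)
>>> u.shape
(17, 2)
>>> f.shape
(2, 17)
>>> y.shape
(2, 17)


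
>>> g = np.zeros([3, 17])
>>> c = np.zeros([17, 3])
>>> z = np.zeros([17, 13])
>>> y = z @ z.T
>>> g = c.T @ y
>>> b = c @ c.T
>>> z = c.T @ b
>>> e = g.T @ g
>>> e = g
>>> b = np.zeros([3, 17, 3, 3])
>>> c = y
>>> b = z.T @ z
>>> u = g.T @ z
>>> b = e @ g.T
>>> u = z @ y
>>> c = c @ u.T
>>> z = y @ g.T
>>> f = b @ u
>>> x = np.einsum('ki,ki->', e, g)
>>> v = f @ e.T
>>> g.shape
(3, 17)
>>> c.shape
(17, 3)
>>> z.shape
(17, 3)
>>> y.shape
(17, 17)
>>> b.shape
(3, 3)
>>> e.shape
(3, 17)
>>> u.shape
(3, 17)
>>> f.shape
(3, 17)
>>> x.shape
()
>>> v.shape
(3, 3)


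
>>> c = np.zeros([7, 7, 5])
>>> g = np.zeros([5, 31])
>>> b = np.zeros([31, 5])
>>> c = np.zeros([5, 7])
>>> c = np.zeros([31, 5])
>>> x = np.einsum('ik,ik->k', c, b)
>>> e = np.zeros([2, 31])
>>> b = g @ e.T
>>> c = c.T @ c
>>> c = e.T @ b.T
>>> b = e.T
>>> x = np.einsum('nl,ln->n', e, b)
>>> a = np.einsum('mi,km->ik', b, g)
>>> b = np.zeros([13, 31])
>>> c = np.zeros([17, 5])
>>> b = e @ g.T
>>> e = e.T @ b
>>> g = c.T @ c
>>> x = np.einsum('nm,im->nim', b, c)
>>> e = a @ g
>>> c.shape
(17, 5)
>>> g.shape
(5, 5)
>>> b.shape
(2, 5)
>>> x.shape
(2, 17, 5)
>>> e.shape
(2, 5)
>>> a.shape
(2, 5)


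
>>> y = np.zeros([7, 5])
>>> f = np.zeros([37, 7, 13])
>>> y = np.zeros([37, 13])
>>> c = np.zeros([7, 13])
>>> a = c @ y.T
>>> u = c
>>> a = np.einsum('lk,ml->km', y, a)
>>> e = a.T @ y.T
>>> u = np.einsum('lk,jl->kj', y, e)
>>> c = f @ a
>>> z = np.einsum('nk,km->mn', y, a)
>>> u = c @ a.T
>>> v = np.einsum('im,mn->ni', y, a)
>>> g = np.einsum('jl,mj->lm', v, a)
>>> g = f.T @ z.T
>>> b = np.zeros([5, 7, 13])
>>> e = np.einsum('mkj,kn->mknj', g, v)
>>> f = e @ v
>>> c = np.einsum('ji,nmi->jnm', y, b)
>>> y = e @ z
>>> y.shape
(13, 7, 37, 37)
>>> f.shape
(13, 7, 37, 37)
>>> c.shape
(37, 5, 7)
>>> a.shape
(13, 7)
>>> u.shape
(37, 7, 13)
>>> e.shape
(13, 7, 37, 7)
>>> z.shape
(7, 37)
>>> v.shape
(7, 37)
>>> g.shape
(13, 7, 7)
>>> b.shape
(5, 7, 13)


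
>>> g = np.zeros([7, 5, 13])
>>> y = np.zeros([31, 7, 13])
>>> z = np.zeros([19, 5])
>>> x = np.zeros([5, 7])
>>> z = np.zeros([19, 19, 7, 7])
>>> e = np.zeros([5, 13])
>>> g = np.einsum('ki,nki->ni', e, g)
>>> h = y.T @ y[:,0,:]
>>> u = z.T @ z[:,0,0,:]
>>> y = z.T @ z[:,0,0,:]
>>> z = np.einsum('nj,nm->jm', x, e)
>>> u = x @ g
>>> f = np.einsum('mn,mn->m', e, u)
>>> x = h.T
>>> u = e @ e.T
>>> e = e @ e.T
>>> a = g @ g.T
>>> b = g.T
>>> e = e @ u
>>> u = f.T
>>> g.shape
(7, 13)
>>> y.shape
(7, 7, 19, 7)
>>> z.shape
(7, 13)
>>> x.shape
(13, 7, 13)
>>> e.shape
(5, 5)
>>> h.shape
(13, 7, 13)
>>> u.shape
(5,)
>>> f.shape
(5,)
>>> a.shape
(7, 7)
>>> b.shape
(13, 7)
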